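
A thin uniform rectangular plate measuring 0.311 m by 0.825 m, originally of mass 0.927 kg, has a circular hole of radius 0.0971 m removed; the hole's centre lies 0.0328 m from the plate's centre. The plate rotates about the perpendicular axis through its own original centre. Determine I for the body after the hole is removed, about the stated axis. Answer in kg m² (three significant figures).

0.0594

Unpierced body about its centre: I₀ = (1/12)M(a²+b²) = (1/12)(0.927)[(0.311)² + (0.825)²] = 0.06005 kg m².
The removed disk has mass m = M·πr²/(ab) = (0.927)·π(0.0971)²/(0.311·0.825) = 0.10702 kg (same uniform areal density).
Its moment of inertia about the rotation axis (parallel-axis theorem): I_hole = (1/2)mr² + md² = (1/2)(0.10702)(0.0971)² + (0.10702)(0.0328)² = 0.00061963 kg m².
Treating the hole as negative mass, I = I₀ − I_hole = 0.06005 − 0.00061963 = 0.05943 kg m².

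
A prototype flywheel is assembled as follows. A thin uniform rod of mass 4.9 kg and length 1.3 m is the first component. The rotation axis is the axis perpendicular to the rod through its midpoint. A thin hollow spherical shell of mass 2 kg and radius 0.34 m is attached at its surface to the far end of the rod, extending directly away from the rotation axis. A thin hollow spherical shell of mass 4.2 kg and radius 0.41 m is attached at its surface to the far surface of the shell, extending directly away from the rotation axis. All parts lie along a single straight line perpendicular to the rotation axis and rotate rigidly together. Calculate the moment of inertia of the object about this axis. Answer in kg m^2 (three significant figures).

Thin rod: I_cm = (1/12)ML² = (1/12)(4.9)(1.3)² = 0.69008 kg m^2; axis through the centre, so I = 0.69008 kg m^2.
Spherical shell: I_cm = (2/3)MR² = (2/3)(2)(0.34)² = 0.15413 kg m^2; centre at d = 0.65 + 0.34 = 0.99 m, so I = I_cm + Md² gives I = 0.15413 + (2)(0.99)² = 2.1143 kg m^2.
Spherical shell: I_cm = (2/3)MR² = (2/3)(4.2)(0.41)² = 0.47068 kg m^2; centre at d = 0.65 + 0.34 + 0.34 + 0.41 = 1.74 m, so I = I_cm + Md² gives I = 0.47068 + (4.2)(1.74)² = 13.187 kg m^2.
Total I = 0.69008 + 2.1143 + 13.187 = 15.991 kg m^2.

16.0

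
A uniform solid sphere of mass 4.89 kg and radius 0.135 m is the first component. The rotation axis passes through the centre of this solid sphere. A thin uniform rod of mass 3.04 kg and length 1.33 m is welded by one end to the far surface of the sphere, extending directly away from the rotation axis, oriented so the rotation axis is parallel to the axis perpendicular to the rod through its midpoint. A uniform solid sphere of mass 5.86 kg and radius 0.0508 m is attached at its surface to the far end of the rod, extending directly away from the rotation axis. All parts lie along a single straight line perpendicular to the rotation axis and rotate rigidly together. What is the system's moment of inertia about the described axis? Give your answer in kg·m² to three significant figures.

15.9

Solid sphere: I_cm = (2/5)MR² = (2/5)(4.89)(0.135)² = 0.035648 kg·m²; axis through the centre, so I = 0.035648 kg·m².
Thin rod: I_cm = (1/12)ML² = (1/12)(3.04)(1.33)² = 0.44812 kg·m²; centre at d = 0.135 + 0.665 = 0.8 m, so I = I_cm + Md² gives I = 0.44812 + (3.04)(0.8)² = 2.3937 kg·m².
Solid sphere: I_cm = (2/5)MR² = (2/5)(5.86)(0.0508)² = 0.006049 kg·m²; centre at d = 0.135 + 0.665 + 0.665 + 0.0508 = 1.5158 m, so I = I_cm + Md² gives I = 0.006049 + (5.86)(1.5158)² = 13.47 kg·m².
Total I = 0.035648 + 2.3937 + 13.47 = 15.9 kg·m².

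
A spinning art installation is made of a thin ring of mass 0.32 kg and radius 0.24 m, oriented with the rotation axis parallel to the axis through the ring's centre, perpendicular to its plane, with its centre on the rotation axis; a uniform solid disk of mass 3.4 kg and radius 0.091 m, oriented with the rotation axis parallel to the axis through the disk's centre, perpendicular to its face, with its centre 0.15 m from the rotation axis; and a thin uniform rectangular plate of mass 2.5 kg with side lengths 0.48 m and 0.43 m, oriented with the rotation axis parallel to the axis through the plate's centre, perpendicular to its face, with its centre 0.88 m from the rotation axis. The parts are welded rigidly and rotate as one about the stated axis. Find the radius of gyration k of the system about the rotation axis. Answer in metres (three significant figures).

Thin ring: I_cm = MR² = (0.32)(0.24)² = 0.018432 kg·m²; axis through the centre, so I = 0.018432 kg·m².
Solid disk: I_cm = (1/2)MR² = (1/2)(3.4)(0.091)² = 0.014078 kg·m²; centre at d = 0.15 m, so I = I_cm + Md² gives I = 0.014078 + (3.4)(0.15)² = 0.090578 kg·m².
Rectangular plate: I_cm = (1/12)M(a²+b²) = (1/12)(2.5)[(0.48)² + (0.43)²] = 0.086521 kg·m²; centre at d = 0.88 m, so I = I_cm + Md² gives I = 0.086521 + (2.5)(0.88)² = 2.0225 kg·m².
Total I = 2.1315 kg·m²; total mass M = 6.22 kg.
k = √(I/M) = √(2.1315/6.22) = 0.5854 m.

0.585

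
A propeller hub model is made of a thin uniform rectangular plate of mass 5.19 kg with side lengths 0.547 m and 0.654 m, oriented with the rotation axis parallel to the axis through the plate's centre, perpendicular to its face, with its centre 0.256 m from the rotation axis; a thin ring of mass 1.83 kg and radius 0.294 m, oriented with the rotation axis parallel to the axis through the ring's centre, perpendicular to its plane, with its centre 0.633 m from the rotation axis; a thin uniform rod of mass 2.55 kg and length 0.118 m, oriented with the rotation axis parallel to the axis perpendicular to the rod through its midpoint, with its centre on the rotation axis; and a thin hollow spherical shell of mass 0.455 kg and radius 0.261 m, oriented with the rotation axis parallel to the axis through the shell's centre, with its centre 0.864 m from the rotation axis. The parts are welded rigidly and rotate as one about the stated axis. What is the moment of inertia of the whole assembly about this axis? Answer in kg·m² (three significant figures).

Rectangular plate: I_cm = (1/12)M(a²+b²) = (1/12)(5.19)[(0.547)² + (0.654)²] = 0.3144 kg·m²; centre at d = 0.256 m, so I = I_cm + Md² gives I = 0.3144 + (5.19)(0.256)² = 0.65453 kg·m².
Thin ring: I_cm = MR² = (1.83)(0.294)² = 0.15818 kg·m²; centre at d = 0.633 m, so I = I_cm + Md² gives I = 0.15818 + (1.83)(0.633)² = 0.89144 kg·m².
Thin rod: I_cm = (1/12)ML² = (1/12)(2.55)(0.118)² = 0.0029588 kg·m²; axis through the centre, so I = 0.0029588 kg·m².
Spherical shell: I_cm = (2/3)MR² = (2/3)(0.455)(0.261)² = 0.020663 kg·m²; centre at d = 0.864 m, so I = I_cm + Md² gives I = 0.020663 + (0.455)(0.864)² = 0.36032 kg·m².
Total I = 0.65453 + 0.89144 + 0.0029588 + 0.36032 = 1.9092 kg·m².

1.91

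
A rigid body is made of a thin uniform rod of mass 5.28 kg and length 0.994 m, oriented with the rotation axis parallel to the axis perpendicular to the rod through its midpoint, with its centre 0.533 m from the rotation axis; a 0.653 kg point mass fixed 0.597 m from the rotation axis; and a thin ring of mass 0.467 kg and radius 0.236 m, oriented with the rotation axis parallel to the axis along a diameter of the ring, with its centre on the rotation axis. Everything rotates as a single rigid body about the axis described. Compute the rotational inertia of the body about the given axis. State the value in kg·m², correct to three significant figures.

Thin rod: I_cm = (1/12)ML² = (1/12)(5.28)(0.994)² = 0.43474 kg·m²; centre at d = 0.533 m, so the parallel axis theorem gives I = 0.43474 + (5.28)(0.533)² = 1.9347 kg·m².
Point mass: I_cm = 0; centre at d = 0.597 m, so the parallel axis theorem gives I = 0 + (0.653)(0.597)² = 0.23274 kg·m².
Thin ring: I_cm = (1/2)MR² = (1/2)(0.467)(0.236)² = 0.013005 kg·m²; axis through the centre, so I = 0.013005 kg·m².
Total I = 1.9347 + 0.23274 + 0.013005 = 2.1805 kg·m².

2.18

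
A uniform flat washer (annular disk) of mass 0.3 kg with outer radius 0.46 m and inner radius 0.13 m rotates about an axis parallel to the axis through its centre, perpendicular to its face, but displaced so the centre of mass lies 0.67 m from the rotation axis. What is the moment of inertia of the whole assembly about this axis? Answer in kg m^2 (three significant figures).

0.169

I_cm = (1/2)M(R²+r²) = (1/2)(0.3)[(0.46)² + (0.13)²] = 0.034275 kg m^2; centre at d = 0.67 m, so I = I_cm + Md² gives I = 0.034275 + (0.3)(0.67)² = 0.16895 kg m^2.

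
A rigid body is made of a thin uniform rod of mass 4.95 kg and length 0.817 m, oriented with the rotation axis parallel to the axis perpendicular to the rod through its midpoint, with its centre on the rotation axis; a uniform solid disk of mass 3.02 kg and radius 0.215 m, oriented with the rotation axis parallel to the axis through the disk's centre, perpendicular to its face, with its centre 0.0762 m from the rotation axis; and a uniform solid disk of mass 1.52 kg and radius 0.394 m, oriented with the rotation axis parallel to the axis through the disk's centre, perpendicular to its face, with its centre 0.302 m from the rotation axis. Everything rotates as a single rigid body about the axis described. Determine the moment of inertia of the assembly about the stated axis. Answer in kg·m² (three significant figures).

0.619

Thin rod: I_cm = (1/12)ML² = (1/12)(4.95)(0.817)² = 0.27534 kg·m²; axis through the centre, so I = 0.27534 kg·m².
Solid disk: I_cm = (1/2)MR² = (1/2)(3.02)(0.215)² = 0.0698 kg·m²; centre at d = 0.0762 m, so the parallel axis theorem gives I = 0.0698 + (3.02)(0.0762)² = 0.087335 kg·m².
Solid disk: I_cm = (1/2)MR² = (1/2)(1.52)(0.394)² = 0.11798 kg·m²; centre at d = 0.302 m, so the parallel axis theorem gives I = 0.11798 + (1.52)(0.302)² = 0.25661 kg·m².
Total I = 0.27534 + 0.087335 + 0.25661 = 0.61928 kg·m².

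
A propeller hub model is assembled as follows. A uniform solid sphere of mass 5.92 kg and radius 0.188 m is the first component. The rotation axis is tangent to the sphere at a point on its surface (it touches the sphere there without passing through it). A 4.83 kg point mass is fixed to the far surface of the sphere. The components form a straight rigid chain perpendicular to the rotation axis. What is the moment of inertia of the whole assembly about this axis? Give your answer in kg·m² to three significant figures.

Solid sphere: I_cm = (2/5)MR² = (2/5)(5.92)(0.188)² = 0.083695 kg·m²; centre at d = 0.188 m, so the parallel axis theorem gives I = 0.083695 + (5.92)(0.188)² = 0.29293 kg·m².
Point mass: I_cm = 0; centre at d = 0.188 + 0.188 = 0.376 m, so the parallel axis theorem gives I = 0 + (4.83)(0.376)² = 0.68285 kg·m².
Total I = 0.29293 + 0.68285 = 0.97578 kg·m².

0.976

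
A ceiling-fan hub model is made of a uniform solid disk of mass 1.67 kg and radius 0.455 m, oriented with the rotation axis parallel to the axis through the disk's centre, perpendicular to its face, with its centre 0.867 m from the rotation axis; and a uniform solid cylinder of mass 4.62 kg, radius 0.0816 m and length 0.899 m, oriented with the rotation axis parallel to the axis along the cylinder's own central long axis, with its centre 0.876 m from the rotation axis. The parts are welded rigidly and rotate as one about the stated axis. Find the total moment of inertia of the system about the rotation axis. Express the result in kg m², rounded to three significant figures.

Solid disk: I_cm = (1/2)MR² = (1/2)(1.67)(0.455)² = 0.17287 kg m²; centre at d = 0.867 m, so the parallel axis theorem gives I = 0.17287 + (1.67)(0.867)² = 1.4282 kg m².
Solid cylinder: I_cm = (1/2)MR² = (1/2)(4.62)(0.0816)² = 0.015381 kg m²; centre at d = 0.876 m, so the parallel axis theorem gives I = 0.015381 + (4.62)(0.876)² = 3.5607 kg m².
Total I = 1.4282 + 3.5607 = 4.9888 kg m².

4.99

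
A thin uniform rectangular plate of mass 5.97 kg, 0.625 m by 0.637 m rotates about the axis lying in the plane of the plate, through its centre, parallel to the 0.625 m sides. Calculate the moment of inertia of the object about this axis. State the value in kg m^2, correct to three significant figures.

0.202

I_cm = (1/12)Mb² = (1/12)(5.97)(0.637)² = 0.20187 kg m^2; axis through the centre, so I = 0.20187 kg m^2.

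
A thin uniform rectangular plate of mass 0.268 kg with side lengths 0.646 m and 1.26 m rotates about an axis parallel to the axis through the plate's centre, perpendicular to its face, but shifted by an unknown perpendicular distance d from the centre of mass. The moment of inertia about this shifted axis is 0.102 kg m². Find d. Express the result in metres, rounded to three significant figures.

About the centre-of-mass axis, I_cm = (1/12)M(a²+b²) = (1/12)(0.268)[(0.646)² + (1.26)²] = 0.044776 kg m².
Parallel axis theorem: I = I_cm + Md², so Md² = 0.102 − 0.044776 = 0.057224 kg m².
d = √(0.057224 / 0.268) = 0.46208 m.

0.462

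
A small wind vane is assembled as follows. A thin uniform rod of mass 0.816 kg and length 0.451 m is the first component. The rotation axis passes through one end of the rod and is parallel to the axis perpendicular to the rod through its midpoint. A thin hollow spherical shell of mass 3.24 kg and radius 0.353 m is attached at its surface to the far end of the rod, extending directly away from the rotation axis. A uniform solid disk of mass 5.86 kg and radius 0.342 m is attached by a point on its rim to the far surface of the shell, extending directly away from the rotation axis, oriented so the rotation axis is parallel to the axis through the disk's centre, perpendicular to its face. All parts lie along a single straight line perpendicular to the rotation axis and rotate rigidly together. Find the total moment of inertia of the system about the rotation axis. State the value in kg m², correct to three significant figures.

15.9

Thin rod: I_cm = (1/12)ML² = (1/12)(0.816)(0.451)² = 0.013831 kg m²; centre at d = 0.2255 m, so I = I_cm + Md² gives I = 0.013831 + (0.816)(0.2255)² = 0.055325 kg m².
Spherical shell: I_cm = (2/3)MR² = (2/3)(3.24)(0.353)² = 0.26916 kg m²; centre at d = 0.2255 + 0.2255 + 0.353 = 0.804 m, so I = I_cm + Md² gives I = 0.26916 + (3.24)(0.804)² = 2.3635 kg m².
Solid disk: I_cm = (1/2)MR² = (1/2)(5.86)(0.342)² = 0.3427 kg m²; centre at d = 0.2255 + 0.2255 + 0.353 + 0.353 + 0.342 = 1.499 m, so I = I_cm + Md² gives I = 0.3427 + (5.86)(1.499)² = 13.51 kg m².
Total I = 0.055325 + 2.3635 + 13.51 = 15.929 kg m².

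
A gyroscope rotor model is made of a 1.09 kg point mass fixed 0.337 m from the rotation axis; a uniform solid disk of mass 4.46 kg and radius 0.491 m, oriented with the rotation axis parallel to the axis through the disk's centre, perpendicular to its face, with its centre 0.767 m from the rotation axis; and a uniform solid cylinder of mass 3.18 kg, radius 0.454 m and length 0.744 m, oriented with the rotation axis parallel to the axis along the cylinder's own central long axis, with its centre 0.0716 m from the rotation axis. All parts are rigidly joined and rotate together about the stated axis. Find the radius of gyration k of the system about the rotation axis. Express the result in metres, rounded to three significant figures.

Point mass: I_cm = 0; centre at d = 0.337 m, so I = I_cm + Md² gives I = 0 + (1.09)(0.337)² = 0.12379 kg·m².
Solid disk: I_cm = (1/2)MR² = (1/2)(4.46)(0.491)² = 0.53761 kg·m²; centre at d = 0.767 m, so I = I_cm + Md² gives I = 0.53761 + (4.46)(0.767)² = 3.1614 kg·m².
Solid cylinder: I_cm = (1/2)MR² = (1/2)(3.18)(0.454)² = 0.32772 kg·m²; centre at d = 0.0716 m, so I = I_cm + Md² gives I = 0.32772 + (3.18)(0.0716)² = 0.34403 kg·m².
Total I = 3.6292 kg·m²; total mass M = 8.73 kg.
k = √(I/M) = √(3.6292/8.73) = 0.64476 m.

0.645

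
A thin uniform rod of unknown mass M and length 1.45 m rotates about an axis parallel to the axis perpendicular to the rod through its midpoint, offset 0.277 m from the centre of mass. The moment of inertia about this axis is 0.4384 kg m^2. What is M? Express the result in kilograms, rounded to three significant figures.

I = I_cm + Md² = (1/12)ML² + Md² = M·[0.0833333·(1.45)² + (0.277)²] = M·0.25194.
So M = 0.4384 / 0.25194 = 1.7401 kg.

1.74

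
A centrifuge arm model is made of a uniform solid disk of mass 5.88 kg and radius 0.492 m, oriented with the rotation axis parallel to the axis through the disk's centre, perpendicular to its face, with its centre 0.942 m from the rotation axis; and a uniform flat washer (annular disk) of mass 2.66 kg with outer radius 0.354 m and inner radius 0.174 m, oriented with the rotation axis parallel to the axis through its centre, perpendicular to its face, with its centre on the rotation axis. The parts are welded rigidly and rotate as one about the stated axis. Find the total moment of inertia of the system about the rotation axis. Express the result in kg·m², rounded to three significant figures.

Solid disk: I_cm = (1/2)MR² = (1/2)(5.88)(0.492)² = 0.71167 kg·m²; centre at d = 0.942 m, so the parallel axis theorem gives I = 0.71167 + (5.88)(0.942)² = 5.9294 kg·m².
Annular disk: I_cm = (1/2)M(R²+r²) = (1/2)(2.66)[(0.354)² + (0.174)²] = 0.20694 kg·m²; axis through the centre, so I = 0.20694 kg·m².
Total I = 5.9294 + 0.20694 = 6.1363 kg·m².

6.14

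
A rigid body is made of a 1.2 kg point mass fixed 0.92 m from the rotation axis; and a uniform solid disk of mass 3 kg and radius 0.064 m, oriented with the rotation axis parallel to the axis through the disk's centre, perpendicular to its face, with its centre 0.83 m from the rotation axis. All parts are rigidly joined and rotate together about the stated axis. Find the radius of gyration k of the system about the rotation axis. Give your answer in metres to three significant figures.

Point mass: I_cm = 0; centre at d = 0.92 m, so the parallel axis theorem gives I = 0 + (1.2)(0.92)² = 1.0157 kg·m².
Solid disk: I_cm = (1/2)MR² = (1/2)(3)(0.064)² = 0.006144 kg·m²; centre at d = 0.83 m, so the parallel axis theorem gives I = 0.006144 + (3)(0.83)² = 2.0728 kg·m².
Total I = 3.0885 kg·m²; total mass M = 4.2 kg.
k = √(I/M) = √(3.0885/4.2) = 0.85753 m.

0.858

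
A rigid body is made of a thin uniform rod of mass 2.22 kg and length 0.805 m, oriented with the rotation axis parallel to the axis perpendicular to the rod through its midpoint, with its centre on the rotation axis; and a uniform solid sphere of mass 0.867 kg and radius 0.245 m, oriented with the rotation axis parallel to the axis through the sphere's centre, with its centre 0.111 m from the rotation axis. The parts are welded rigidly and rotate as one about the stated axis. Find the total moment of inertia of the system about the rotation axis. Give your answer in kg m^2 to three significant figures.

Thin rod: I_cm = (1/12)ML² = (1/12)(2.22)(0.805)² = 0.11988 kg m^2; axis through the centre, so I = 0.11988 kg m^2.
Solid sphere: I_cm = (2/5)MR² = (2/5)(0.867)(0.245)² = 0.020817 kg m^2; centre at d = 0.111 m, so the parallel axis theorem gives I = 0.020817 + (0.867)(0.111)² = 0.031499 kg m^2.
Total I = 0.11988 + 0.031499 = 0.15138 kg m^2.

0.151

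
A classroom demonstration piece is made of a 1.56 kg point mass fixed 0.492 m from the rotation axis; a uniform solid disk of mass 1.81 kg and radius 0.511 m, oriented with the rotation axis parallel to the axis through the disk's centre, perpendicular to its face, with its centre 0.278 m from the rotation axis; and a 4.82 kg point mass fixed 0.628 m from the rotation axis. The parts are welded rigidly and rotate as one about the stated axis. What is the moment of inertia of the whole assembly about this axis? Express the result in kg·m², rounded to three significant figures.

2.65

Point mass: I_cm = 0; centre at d = 0.492 m, so the parallel axis theorem gives I = 0 + (1.56)(0.492)² = 0.37762 kg·m².
Solid disk: I_cm = (1/2)MR² = (1/2)(1.81)(0.511)² = 0.23631 kg·m²; centre at d = 0.278 m, so the parallel axis theorem gives I = 0.23631 + (1.81)(0.278)² = 0.3762 kg·m².
Point mass: I_cm = 0; centre at d = 0.628 m, so the parallel axis theorem gives I = 0 + (4.82)(0.628)² = 1.9009 kg·m².
Total I = 0.37762 + 0.3762 + 1.9009 = 2.6547 kg·m².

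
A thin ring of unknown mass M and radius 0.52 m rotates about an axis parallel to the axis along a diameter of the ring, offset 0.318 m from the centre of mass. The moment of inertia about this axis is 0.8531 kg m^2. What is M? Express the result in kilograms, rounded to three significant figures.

I = I_cm + Md² = (1/2)MR² + Md² = M·[0.5·(0.52)² + (0.318)²] = M·0.23632.
So M = 0.8531 / 0.23632 = 3.6099 kg.

3.61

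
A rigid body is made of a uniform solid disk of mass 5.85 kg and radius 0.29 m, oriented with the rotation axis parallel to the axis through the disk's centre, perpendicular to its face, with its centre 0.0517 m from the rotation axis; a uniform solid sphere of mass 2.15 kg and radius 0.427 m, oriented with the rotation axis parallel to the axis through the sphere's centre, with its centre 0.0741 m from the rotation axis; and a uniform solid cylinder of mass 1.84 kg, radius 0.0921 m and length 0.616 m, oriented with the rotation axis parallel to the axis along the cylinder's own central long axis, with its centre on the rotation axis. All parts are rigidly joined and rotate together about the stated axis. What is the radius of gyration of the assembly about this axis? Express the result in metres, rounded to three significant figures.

0.211

Solid disk: I_cm = (1/2)MR² = (1/2)(5.85)(0.29)² = 0.24599 kg m²; centre at d = 0.0517 m, so the parallel axis theorem gives I = 0.24599 + (5.85)(0.0517)² = 0.26163 kg m².
Solid sphere: I_cm = (2/5)MR² = (2/5)(2.15)(0.427)² = 0.1568 kg m²; centre at d = 0.0741 m, so the parallel axis theorem gives I = 0.1568 + (2.15)(0.0741)² = 0.16861 kg m².
Solid cylinder: I_cm = (1/2)MR² = (1/2)(1.84)(0.0921)² = 0.0078038 kg m²; axis through the centre, so I = 0.0078038 kg m².
Total I = 0.43804 kg m²; total mass M = 9.84 kg.
k = √(I/M) = √(0.43804/9.84) = 0.21099 m.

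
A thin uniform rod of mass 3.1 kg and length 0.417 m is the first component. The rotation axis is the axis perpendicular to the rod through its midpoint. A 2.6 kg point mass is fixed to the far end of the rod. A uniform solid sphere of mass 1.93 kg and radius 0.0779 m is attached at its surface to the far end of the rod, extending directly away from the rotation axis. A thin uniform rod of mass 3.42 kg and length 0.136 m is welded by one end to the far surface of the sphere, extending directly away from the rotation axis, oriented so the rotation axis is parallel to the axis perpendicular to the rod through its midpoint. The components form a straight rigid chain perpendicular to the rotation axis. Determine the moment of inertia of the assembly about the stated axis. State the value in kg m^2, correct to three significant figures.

0.965

Thin rod: I_cm = (1/12)ML² = (1/12)(3.1)(0.417)² = 0.044921 kg m^2; axis through the centre, so I = 0.044921 kg m^2.
Point mass: I_cm = 0; centre at d = 0.2085 m, so the parallel axis theorem gives I = 0 + (2.6)(0.2085)² = 0.11303 kg m^2.
Solid sphere: I_cm = (2/5)MR² = (2/5)(1.93)(0.0779)² = 0.0046848 kg m^2; centre at d = 0.2085 + 0.0779 = 0.2864 m, so the parallel axis theorem gives I = 0.0046848 + (1.93)(0.2864)² = 0.16299 kg m^2.
Thin rod: I_cm = (1/12)ML² = (1/12)(3.42)(0.136)² = 0.0052714 kg m^2; centre at d = 0.2085 + 0.0779 + 0.0779 + 0.068 = 0.4323 m, so the parallel axis theorem gives I = 0.0052714 + (3.42)(0.4323)² = 0.64441 kg m^2.
Total I = 0.044921 + 0.11303 + 0.16299 + 0.64441 = 0.96535 kg m^2.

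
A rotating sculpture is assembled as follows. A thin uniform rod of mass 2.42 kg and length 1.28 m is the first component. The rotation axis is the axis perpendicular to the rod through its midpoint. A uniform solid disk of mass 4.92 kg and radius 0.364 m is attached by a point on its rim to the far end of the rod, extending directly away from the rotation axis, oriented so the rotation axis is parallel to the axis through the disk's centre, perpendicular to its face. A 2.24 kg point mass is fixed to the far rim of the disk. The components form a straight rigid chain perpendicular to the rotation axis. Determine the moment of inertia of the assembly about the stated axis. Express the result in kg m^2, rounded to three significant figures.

Thin rod: I_cm = (1/12)ML² = (1/12)(2.42)(1.28)² = 0.33041 kg m^2; axis through the centre, so I = 0.33041 kg m^2.
Solid disk: I_cm = (1/2)MR² = (1/2)(4.92)(0.364)² = 0.32594 kg m^2; centre at d = 0.64 + 0.364 = 1.004 m, so the parallel axis theorem gives I = 0.32594 + (4.92)(1.004)² = 5.2854 kg m^2.
Point mass: I_cm = 0; centre at d = 0.64 + 0.364 + 0.364 = 1.368 m, so the parallel axis theorem gives I = 0 + (2.24)(1.368)² = 4.192 kg m^2.
Total I = 0.33041 + 5.2854 + 4.192 = 9.8078 kg m^2.

9.81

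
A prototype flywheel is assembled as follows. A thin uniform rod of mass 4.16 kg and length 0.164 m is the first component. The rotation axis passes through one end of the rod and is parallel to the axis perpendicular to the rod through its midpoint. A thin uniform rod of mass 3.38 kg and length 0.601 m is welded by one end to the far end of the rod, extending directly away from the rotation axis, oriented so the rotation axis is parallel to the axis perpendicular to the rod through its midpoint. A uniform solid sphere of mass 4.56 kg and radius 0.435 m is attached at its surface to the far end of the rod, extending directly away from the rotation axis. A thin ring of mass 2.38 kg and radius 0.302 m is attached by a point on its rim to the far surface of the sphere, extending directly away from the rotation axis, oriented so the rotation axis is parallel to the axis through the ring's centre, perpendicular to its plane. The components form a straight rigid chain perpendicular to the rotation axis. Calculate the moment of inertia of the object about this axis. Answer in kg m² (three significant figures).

Thin rod: I_cm = (1/12)ML² = (1/12)(4.16)(0.164)² = 0.0093239 kg m²; centre at d = 0.082 m, so the parallel axis theorem gives I = 0.0093239 + (4.16)(0.082)² = 0.037296 kg m².
Thin rod: I_cm = (1/12)ML² = (1/12)(3.38)(0.601)² = 0.10174 kg m²; centre at d = 0.082 + 0.082 + 0.3005 = 0.4645 m, so the parallel axis theorem gives I = 0.10174 + (3.38)(0.4645)² = 0.83101 kg m².
Solid sphere: I_cm = (2/5)MR² = (2/5)(4.56)(0.435)² = 0.34515 kg m²; centre at d = 0.082 + 0.082 + 0.3005 + 0.3005 + 0.435 = 1.2 m, so the parallel axis theorem gives I = 0.34515 + (4.56)(1.2)² = 6.9115 kg m².
Thin ring: I_cm = MR² = (2.38)(0.302)² = 0.21707 kg m²; centre at d = 0.082 + 0.082 + 0.3005 + 0.3005 + 0.435 + 0.435 + 0.302 = 1.937 m, so the parallel axis theorem gives I = 0.21707 + (2.38)(1.937)² = 9.1468 kg m².
Total I = 0.037296 + 0.83101 + 6.9115 + 9.1468 = 16.927 kg m².

16.9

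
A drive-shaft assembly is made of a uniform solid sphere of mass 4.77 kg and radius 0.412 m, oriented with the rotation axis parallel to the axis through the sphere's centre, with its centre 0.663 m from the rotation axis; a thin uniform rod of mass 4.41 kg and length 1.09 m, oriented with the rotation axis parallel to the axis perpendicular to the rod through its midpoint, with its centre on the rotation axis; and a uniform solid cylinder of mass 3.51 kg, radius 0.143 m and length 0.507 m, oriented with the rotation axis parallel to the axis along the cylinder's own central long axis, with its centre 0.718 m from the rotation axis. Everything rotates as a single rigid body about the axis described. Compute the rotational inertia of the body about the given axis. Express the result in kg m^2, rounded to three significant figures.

Solid sphere: I_cm = (2/5)MR² = (2/5)(4.77)(0.412)² = 0.32387 kg m^2; centre at d = 0.663 m, so the parallel axis theorem gives I = 0.32387 + (4.77)(0.663)² = 2.4206 kg m^2.
Thin rod: I_cm = (1/12)ML² = (1/12)(4.41)(1.09)² = 0.43663 kg m^2; axis through the centre, so I = 0.43663 kg m^2.
Solid cylinder: I_cm = (1/2)MR² = (1/2)(3.51)(0.143)² = 0.035888 kg m^2; centre at d = 0.718 m, so the parallel axis theorem gives I = 0.035888 + (3.51)(0.718)² = 1.8454 kg m^2.
Total I = 2.4206 + 0.43663 + 1.8454 = 4.7026 kg m^2.

4.70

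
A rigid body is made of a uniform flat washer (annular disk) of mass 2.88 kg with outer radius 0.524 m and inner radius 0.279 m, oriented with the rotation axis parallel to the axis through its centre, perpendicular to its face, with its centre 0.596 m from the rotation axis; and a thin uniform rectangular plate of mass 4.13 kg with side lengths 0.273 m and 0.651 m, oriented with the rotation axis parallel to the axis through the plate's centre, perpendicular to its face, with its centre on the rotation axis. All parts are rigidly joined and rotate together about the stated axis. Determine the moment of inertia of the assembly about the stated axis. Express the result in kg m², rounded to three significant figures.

Annular disk: I_cm = (1/2)M(R²+r²) = (1/2)(2.88)[(0.524)² + (0.279)²] = 0.50748 kg m²; centre at d = 0.596 m, so I = I_cm + Md² gives I = 0.50748 + (2.88)(0.596)² = 1.5305 kg m².
Rectangular plate: I_cm = (1/12)M(a²+b²) = (1/12)(4.13)[(0.273)² + (0.651)²] = 0.17151 kg m²; axis through the centre, so I = 0.17151 kg m².
Total I = 1.5305 + 0.17151 = 1.702 kg m².

1.70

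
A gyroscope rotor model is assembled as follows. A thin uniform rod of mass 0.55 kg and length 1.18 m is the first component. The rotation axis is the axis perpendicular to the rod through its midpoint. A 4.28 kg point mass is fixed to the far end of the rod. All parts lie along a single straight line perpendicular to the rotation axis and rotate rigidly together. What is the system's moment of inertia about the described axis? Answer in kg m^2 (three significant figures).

1.55

Thin rod: I_cm = (1/12)ML² = (1/12)(0.55)(1.18)² = 0.063818 kg m^2; axis through the centre, so I = 0.063818 kg m^2.
Point mass: I_cm = 0; centre at d = 0.59 m, so I = I_cm + Md² gives I = 0 + (4.28)(0.59)² = 1.4899 kg m^2.
Total I = 0.063818 + 1.4899 = 1.5537 kg m^2.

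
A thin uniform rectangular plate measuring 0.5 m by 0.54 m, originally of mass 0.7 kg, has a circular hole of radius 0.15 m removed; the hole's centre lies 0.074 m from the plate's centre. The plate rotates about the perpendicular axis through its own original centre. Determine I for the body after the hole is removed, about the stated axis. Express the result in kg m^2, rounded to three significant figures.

0.0285

Unpierced body about its centre: I₀ = (1/12)M(a²+b²) = (1/12)(0.7)[(0.5)² + (0.54)²] = 0.031593 kg m^2.
The removed disk has mass m = M·πr²/(ab) = (0.7)·π(0.15)²/(0.5·0.54) = 0.18326 kg (same uniform areal density).
Its moment of inertia about the rotation axis (parallel-axis theorem): I_hole = (1/2)mr² + md² = (1/2)(0.18326)(0.15)² + (0.18326)(0.074)² = 0.0030652 kg m^2.
Treating the hole as negative mass, I = I₀ − I_hole = 0.031593 − 0.0030652 = 0.028528 kg m^2.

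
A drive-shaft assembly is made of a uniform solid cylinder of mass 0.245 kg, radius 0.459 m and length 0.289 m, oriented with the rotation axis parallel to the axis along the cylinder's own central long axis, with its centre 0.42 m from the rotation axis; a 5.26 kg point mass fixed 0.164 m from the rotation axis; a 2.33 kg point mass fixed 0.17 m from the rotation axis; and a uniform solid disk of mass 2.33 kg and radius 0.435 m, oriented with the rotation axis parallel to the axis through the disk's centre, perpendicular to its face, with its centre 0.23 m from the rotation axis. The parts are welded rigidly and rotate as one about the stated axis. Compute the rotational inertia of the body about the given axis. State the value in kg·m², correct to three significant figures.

0.622

Solid cylinder: I_cm = (1/2)MR² = (1/2)(0.245)(0.459)² = 0.025808 kg·m²; centre at d = 0.42 m, so I = I_cm + Md² gives I = 0.025808 + (0.245)(0.42)² = 0.069026 kg·m².
Point mass: I_cm = 0; centre at d = 0.164 m, so I = I_cm + Md² gives I = 0 + (5.26)(0.164)² = 0.14147 kg·m².
Point mass: I_cm = 0; centre at d = 0.17 m, so I = I_cm + Md² gives I = 0 + (2.33)(0.17)² = 0.067337 kg·m².
Solid disk: I_cm = (1/2)MR² = (1/2)(2.33)(0.435)² = 0.22045 kg·m²; centre at d = 0.23 m, so I = I_cm + Md² gives I = 0.22045 + (2.33)(0.23)² = 0.3437 kg·m².
Total I = 0.069026 + 0.14147 + 0.067337 + 0.3437 = 0.62154 kg·m².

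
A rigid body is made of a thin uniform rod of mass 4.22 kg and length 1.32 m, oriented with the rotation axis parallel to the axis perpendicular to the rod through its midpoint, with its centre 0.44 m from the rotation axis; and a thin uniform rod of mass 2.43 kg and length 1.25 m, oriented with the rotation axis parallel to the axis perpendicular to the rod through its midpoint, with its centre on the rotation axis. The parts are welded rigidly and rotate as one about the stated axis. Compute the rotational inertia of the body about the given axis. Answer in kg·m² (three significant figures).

Thin rod: I_cm = (1/12)ML² = (1/12)(4.22)(1.32)² = 0.61274 kg·m²; centre at d = 0.44 m, so the parallel axis theorem gives I = 0.61274 + (4.22)(0.44)² = 1.4297 kg·m².
Thin rod: I_cm = (1/12)ML² = (1/12)(2.43)(1.25)² = 0.31641 kg·m²; axis through the centre, so I = 0.31641 kg·m².
Total I = 1.4297 + 0.31641 = 1.7461 kg·m².

1.75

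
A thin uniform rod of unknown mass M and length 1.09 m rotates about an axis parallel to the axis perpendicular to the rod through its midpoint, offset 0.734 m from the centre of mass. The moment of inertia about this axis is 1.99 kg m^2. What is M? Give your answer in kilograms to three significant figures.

I = I_cm + Md² = (1/12)ML² + Md² = M·[0.0833333·(1.09)² + (0.734)²] = M·0.63776.
So M = 1.99 / 0.63776 = 3.1203 kg.

3.12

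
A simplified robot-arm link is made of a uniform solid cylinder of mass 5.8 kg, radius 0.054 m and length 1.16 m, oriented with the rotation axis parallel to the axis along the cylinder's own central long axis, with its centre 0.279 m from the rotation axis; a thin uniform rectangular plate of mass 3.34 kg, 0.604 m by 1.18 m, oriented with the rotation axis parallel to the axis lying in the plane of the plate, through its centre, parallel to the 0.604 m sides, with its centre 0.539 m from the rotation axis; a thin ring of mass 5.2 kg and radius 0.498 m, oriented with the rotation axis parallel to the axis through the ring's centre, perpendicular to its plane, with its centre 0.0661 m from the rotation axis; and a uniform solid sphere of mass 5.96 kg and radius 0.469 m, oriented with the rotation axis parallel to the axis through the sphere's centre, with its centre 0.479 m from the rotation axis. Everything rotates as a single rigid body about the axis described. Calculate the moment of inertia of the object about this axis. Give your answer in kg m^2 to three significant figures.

Solid cylinder: I_cm = (1/2)MR² = (1/2)(5.8)(0.054)² = 0.0084564 kg m^2; centre at d = 0.279 m, so I = I_cm + Md² gives I = 0.0084564 + (5.8)(0.279)² = 0.45993 kg m^2.
Rectangular plate: I_cm = (1/12)Mb² = (1/12)(3.34)(1.18)² = 0.38755 kg m^2; centre at d = 0.539 m, so I = I_cm + Md² gives I = 0.38755 + (3.34)(0.539)² = 1.3579 kg m^2.
Thin ring: I_cm = MR² = (5.2)(0.498)² = 1.2896 kg m^2; centre at d = 0.0661 m, so I = I_cm + Md² gives I = 1.2896 + (5.2)(0.0661)² = 1.3123 kg m^2.
Solid sphere: I_cm = (2/5)MR² = (2/5)(5.96)(0.469)² = 0.52439 kg m^2; centre at d = 0.479 m, so I = I_cm + Md² gives I = 0.52439 + (5.96)(0.479)² = 1.8919 kg m^2.
Total I = 0.45993 + 1.3579 + 1.3123 + 1.8919 = 5.022 kg m^2.

5.02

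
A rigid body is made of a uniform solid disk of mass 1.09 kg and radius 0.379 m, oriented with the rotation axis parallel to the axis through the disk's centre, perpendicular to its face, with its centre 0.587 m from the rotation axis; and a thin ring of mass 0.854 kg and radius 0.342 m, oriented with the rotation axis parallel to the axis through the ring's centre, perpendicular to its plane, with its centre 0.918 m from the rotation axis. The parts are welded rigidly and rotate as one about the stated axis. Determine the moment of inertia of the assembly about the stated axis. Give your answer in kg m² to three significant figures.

Solid disk: I_cm = (1/2)MR² = (1/2)(1.09)(0.379)² = 0.078284 kg m²; centre at d = 0.587 m, so the parallel axis theorem gives I = 0.078284 + (1.09)(0.587)² = 0.45386 kg m².
Thin ring: I_cm = MR² = (0.854)(0.342)² = 0.099887 kg m²; centre at d = 0.918 m, so the parallel axis theorem gives I = 0.099887 + (0.854)(0.918)² = 0.81957 kg m².
Total I = 0.45386 + 0.81957 = 1.2734 kg m².

1.27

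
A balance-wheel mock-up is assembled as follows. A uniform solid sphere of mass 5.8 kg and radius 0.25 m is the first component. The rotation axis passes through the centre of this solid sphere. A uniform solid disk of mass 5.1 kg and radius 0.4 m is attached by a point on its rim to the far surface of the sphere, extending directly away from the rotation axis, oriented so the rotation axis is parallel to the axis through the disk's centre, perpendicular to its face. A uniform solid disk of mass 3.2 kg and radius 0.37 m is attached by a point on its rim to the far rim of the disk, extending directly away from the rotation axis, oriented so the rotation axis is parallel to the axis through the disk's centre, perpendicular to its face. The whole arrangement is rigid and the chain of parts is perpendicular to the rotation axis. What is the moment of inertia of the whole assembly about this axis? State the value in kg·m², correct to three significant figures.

Solid sphere: I_cm = (2/5)MR² = (2/5)(5.8)(0.25)² = 0.145 kg·m²; axis through the centre, so I = 0.145 kg·m².
Solid disk: I_cm = (1/2)MR² = (1/2)(5.1)(0.4)² = 0.408 kg·m²; centre at d = 0.25 + 0.4 = 0.65 m, so I = I_cm + Md² gives I = 0.408 + (5.1)(0.65)² = 2.5627 kg·m².
Solid disk: I_cm = (1/2)MR² = (1/2)(3.2)(0.37)² = 0.21904 kg·m²; centre at d = 0.25 + 0.4 + 0.4 + 0.37 = 1.42 m, so I = I_cm + Md² gives I = 0.21904 + (3.2)(1.42)² = 6.6715 kg·m².
Total I = 0.145 + 2.5627 + 6.6715 = 9.3793 kg·m².

9.38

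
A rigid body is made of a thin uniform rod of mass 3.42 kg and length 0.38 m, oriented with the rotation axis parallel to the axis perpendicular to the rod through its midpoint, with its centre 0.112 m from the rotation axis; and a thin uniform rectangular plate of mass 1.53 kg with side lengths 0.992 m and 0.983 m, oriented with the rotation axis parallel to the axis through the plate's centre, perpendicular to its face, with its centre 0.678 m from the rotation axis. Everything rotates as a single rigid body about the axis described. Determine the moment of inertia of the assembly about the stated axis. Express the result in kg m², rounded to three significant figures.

1.04

Thin rod: I_cm = (1/12)ML² = (1/12)(3.42)(0.38)² = 0.041154 kg m²; centre at d = 0.112 m, so I = I_cm + Md² gives I = 0.041154 + (3.42)(0.112)² = 0.084054 kg m².
Rectangular plate: I_cm = (1/12)M(a²+b²) = (1/12)(1.53)[(0.992)² + (0.983)²] = 0.24867 kg m²; centre at d = 0.678 m, so I = I_cm + Md² gives I = 0.24867 + (1.53)(0.678)² = 0.95199 kg m².
Total I = 0.084054 + 0.95199 = 1.036 kg m².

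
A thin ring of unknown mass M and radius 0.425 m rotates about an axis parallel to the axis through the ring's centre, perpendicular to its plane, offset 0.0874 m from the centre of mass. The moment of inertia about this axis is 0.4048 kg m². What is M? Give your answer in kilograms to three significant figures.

2.15

I = I_cm + Md² = MR² + Md² = M·[1·(0.425)² + (0.0874)²] = M·0.18826.
So M = 0.4048 / 0.18826 = 2.1502 kg.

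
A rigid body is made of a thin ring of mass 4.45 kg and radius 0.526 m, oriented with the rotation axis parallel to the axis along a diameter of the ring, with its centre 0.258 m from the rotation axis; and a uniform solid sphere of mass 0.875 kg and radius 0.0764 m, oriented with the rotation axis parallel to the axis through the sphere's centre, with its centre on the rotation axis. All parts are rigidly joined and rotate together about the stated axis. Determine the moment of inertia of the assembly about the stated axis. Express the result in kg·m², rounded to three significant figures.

0.914

Thin ring: I_cm = (1/2)MR² = (1/2)(4.45)(0.526)² = 0.6156 kg·m²; centre at d = 0.258 m, so I = I_cm + Md² gives I = 0.6156 + (4.45)(0.258)² = 0.91181 kg·m².
Solid sphere: I_cm = (2/5)MR² = (2/5)(0.875)(0.0764)² = 0.0020429 kg·m²; axis through the centre, so I = 0.0020429 kg·m².
Total I = 0.91181 + 0.0020429 = 0.91386 kg·m².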